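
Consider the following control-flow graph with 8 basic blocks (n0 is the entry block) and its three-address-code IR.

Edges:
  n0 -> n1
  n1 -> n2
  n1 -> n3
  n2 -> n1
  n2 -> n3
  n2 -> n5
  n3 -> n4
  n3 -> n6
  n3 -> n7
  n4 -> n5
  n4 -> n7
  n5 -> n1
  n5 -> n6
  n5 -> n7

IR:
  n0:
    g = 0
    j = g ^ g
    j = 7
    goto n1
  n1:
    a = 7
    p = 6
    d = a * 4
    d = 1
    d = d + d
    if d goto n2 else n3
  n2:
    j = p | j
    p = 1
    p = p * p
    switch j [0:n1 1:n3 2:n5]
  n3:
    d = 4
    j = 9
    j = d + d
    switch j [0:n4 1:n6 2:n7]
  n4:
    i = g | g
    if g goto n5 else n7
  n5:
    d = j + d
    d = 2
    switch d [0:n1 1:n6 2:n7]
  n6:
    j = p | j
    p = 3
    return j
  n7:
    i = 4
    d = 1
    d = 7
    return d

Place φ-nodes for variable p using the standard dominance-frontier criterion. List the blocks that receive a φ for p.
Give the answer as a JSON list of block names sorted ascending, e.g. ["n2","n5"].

Answer: ["n1", "n3", "n5", "n6", "n7"]

Working:
idom tree: n1←n0 n2←n1 n3←n1 n4←n3 n5←n1 n6←n1 n7←n1
Join-block Dom:
  n1: preds {n0,n2,n5}: {n0} ∩ {n0,n1,n2} ∩ {n0,n1,n5} = {n0}; idom=n0
  n3: preds {n1,n2}: {n0,n1} ∩ {n0,n1,n2} = {n0,n1}; idom=n1
  n5: preds {n2,n4}: {n0,n1,n2} ∩ {n0,n1,n3,n4} = {n0,n1}; idom=n1
  n6: preds {n3,n5}: {n0,n1,n3} ∩ {n0,n1,n5} = {n0,n1}; idom=n1
  n7: preds {n3,n4,n5}: {n0,n1,n3} ∩ {n0,n1,n3,n4} ∩ {n0,n1,n5} = {n0,n1}; idom=n1

DF walk-up:
  join n1 pred n0: · stop@n0
  join n1 pred n2: n2→n1 stop@n0
  join n1 pred n5: n5→n1 stop@n0
  join n3 pred n1: · stop@n1
  join n3 pred n2: n2 stop@n1
  join n5 pred n2: n2 stop@n1
  join n5 pred n4: n4→n3 stop@n1
  join n6 pred n3: n3 stop@n1
  join n6 pred n5: n5 stop@n1
  join n7 pred n3: n3 stop@n1
  join n7 pred n4: n4→n3 stop@n1
  join n7 pred n5: n5 stop@n1
  n0: DF=∅
  n1: DF={n1}
  n2: DF={n1,n3,n5}
  n3: DF={n5,n6,n7}
  n4: DF={n5,n7}
  n5: DF={n1,n6,n7}
  n6: DF=∅
  n7: DF=∅

φ for p: defs {n1,n2,n6}
  DF⁺ = {n1,n3,n5,n6,n7}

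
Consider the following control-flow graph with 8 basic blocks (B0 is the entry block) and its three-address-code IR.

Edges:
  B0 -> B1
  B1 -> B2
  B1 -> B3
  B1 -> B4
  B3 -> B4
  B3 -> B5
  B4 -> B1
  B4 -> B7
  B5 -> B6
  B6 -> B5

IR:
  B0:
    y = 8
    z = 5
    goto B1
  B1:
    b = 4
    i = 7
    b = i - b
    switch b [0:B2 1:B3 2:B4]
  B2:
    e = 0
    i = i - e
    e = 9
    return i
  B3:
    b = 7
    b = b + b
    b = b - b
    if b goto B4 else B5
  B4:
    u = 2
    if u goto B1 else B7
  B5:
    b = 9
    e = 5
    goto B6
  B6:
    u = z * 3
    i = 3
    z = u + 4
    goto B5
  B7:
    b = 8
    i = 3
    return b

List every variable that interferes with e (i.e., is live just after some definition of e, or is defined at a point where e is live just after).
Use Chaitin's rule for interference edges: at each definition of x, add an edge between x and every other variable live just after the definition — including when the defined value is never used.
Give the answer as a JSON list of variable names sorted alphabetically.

Per-block:
  B0: def={y,z} ue=∅
  B1: def={b,i} ue=∅
  B2: def={e,i} ue={i}
  B3: def={b} ue=∅
  B4: def={u} ue=∅
  B5: def={b,e} ue=∅
  B6: def={i,u,z} ue={z}
  B7: def={b,i} ue=∅

Liveness:
  B0: in=∅ out={z}
  B1: in={z} out={i,z}
  B2: in={i} out=∅
  B3: in={z} out={z}
  B4: in={z} out={z}
  B5: in={z} out={z}
  B6: in={z} out={z}
  B7: in=∅ out=∅

Conflict graph:
  b: {i,z}
  e: {i,z}
  i: {b,e,u,z}
  u: {i,z}
  y: ∅
  z: {b,e,i,u}

N(e) = ["i", "z"]

Answer: ["i", "z"]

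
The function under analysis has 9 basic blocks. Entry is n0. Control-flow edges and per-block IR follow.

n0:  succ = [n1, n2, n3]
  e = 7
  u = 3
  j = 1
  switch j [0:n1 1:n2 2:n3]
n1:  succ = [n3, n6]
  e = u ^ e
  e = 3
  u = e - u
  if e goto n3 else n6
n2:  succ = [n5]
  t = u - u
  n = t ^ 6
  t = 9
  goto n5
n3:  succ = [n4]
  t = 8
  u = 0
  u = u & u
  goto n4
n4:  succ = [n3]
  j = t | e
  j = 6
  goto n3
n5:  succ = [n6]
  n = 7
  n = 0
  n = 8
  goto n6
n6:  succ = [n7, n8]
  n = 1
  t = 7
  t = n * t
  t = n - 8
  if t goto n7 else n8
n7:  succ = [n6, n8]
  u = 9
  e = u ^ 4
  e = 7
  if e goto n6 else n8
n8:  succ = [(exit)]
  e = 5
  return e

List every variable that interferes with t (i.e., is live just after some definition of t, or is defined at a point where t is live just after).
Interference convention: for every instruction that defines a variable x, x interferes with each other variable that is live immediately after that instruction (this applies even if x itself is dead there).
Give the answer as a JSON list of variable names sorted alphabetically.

Answer: ["e", "n", "u"]

Derivation:
def/use:
  n0: {e,j,u} / ∅
  n1: {e,u} / {e,u}
  n2: {n,t} / {u}
  n3: {t,u} / ∅
  n4: {j} / {e,t}
  n5: {n} / ∅
  n6: {n,t} / ∅
  n7: {e,u} / ∅
  n8: {e} / ∅

Liveness:
  live n0: ∅→{e,u}
  live n1: {e,u}→{e}
  live n2: {u}→∅
  live n3: {e}→{e,t}
  live n4: {e,t}→{e}
  live n5: ∅→∅
  live n6: ∅→∅
  live n7: ∅→∅
  live n8: ∅→∅

Interfere edges:
  e: {j,t,u}
  j: {e,u}
  n: {t}
  t: {e,n,u}
  u: {e,j,t}

N(t) = ["e", "n", "u"]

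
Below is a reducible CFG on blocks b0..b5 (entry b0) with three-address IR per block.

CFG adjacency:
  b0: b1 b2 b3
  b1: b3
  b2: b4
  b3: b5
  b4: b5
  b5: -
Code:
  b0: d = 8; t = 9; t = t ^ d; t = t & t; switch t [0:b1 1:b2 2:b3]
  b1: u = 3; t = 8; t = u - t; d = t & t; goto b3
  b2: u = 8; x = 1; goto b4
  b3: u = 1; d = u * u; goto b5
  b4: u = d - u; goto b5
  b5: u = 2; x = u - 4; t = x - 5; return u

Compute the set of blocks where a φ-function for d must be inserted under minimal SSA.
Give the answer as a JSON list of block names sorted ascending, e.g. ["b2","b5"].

Answer: ["b3", "b5"]

Analysis:
idom tree: b1←b0 b2←b0 b3←b0 b4←b2 b5←b0
Dom at joins:
  b3: preds {b0,b1}: {b0} ∩ {b0,b1} = {b0}; idom=b0
  b5: preds {b3,b4}: {b0,b3} ∩ {b0,b2,b4} = {b0}; idom=b0

Frontier:
  join b3 pred b0: · stop@b0
  join b3 pred b1: b1 stop@b0
  join b5 pred b3: b3 stop@b0
  join b5 pred b4: b4→b2 stop@b0
  b0 → ∅
  b1 → {b3}
  b2 → {b5}
  b3 → {b5}
  b4 → {b5}
  b5 → ∅

φ for d: defs {b0,b1,b3}
  DF⁺ = {b3,b5}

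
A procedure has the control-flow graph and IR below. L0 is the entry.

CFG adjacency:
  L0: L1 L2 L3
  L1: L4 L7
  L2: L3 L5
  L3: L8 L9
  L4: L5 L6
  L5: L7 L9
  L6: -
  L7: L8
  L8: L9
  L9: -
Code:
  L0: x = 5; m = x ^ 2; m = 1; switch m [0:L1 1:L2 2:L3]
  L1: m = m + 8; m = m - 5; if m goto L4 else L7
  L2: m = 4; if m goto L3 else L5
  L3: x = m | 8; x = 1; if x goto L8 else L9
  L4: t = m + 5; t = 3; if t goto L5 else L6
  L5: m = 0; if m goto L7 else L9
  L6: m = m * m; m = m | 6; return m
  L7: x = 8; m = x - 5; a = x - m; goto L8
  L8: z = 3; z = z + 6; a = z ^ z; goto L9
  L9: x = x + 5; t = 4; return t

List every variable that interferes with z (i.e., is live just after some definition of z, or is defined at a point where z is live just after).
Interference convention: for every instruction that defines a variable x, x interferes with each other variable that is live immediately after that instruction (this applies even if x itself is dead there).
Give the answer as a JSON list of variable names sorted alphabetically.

def/use:
  L0: {m,x} / ∅
  L1: {m} / {m}
  L2: {m} / ∅
  L3: {x} / {m}
  L4: {t} / {m}
  L5: {m} / ∅
  L6: {m} / {m}
  L7: {a,m,x} / ∅
  L8: {a,z} / ∅
  L9: {t,x} / {x}

Backward fixpoint:
  live L0: ∅→{m,x}
  live L1: {m,x}→{m,x}
  live L2: {x}→{m,x}
  live L3: {m}→{x}
  live L4: {m,x}→{m,x}
  live L5: {x}→{x}
  live L6: {m}→∅
  live L7: ∅→{x}
  live L8: {x}→{x}
  live L9: {x}→∅

Interfere edges:
  a↔{x}
  m↔{t,x}
  t↔{m,x}
  x↔{a,m,t,z}
  z↔{x}

N(z) = ["x"]

Answer: ["x"]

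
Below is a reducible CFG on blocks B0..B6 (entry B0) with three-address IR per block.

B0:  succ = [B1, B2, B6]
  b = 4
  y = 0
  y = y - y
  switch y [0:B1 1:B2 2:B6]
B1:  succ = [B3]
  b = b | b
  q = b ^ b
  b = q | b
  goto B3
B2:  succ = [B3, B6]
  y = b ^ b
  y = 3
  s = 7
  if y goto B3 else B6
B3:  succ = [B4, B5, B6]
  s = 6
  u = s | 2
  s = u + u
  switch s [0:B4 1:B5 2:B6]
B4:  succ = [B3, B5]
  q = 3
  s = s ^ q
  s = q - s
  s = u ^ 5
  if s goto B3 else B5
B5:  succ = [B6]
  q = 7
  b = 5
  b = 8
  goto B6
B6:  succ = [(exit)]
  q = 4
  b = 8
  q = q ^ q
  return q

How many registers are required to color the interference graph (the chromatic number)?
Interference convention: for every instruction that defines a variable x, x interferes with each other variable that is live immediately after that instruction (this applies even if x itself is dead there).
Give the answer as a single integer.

Answer: 3

Working:
Per-block:
  B0 def {b,y} use ∅
  B1 def {b,q} use {b}
  B2 def {s,y} use {b}
  B3 def {s,u} use ∅
  B4 def {q,s} use {s,u}
  B5 def {b,q} use ∅
  B6 def {b,q} use ∅

Live sets:
  live B0: ∅→{b}
  live B1: {b}→∅
  live B2: {b}→∅
  live B3: ∅→{s,u}
  live B4: {s,u}→∅
  live B5: ∅→∅
  live B6: ∅→∅

Interference:
  b: {q,y}
  q: {b,s,u}
  s: {q,u,y}
  u: {q,s}
  y: {b,s}

Colouring:
  clique {q,s,u} ⇒ need ≥ 3
  assign b→c1 q→c0 s→c1 u→c2 y→c0 — no edge inside a register ⇒ χ ≤ 3
  χ = 3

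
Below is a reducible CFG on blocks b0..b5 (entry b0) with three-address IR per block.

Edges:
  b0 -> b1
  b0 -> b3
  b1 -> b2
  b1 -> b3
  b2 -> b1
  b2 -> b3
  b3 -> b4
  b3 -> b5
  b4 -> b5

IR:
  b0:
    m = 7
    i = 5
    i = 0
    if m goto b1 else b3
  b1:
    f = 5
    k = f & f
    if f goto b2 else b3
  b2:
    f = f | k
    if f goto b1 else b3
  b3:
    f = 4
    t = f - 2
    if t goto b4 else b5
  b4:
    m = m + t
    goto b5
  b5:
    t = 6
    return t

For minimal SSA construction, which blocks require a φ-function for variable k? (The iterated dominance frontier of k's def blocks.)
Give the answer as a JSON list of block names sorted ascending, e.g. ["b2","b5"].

idom tree: b1←b0 b2←b1 b3←b0 b4←b3 b5←b3
Dom∩ at merges:
  b1: preds {b0,b2}: {b0} ∩ {b0,b1,b2} = {b0}; idom=b0
  b3: preds {b0,b1,b2}: {b0} ∩ {b0,b1} ∩ {b0,b1,b2} = {b0}; idom=b0
  b5: preds {b3,b4}: {b0,b3} ∩ {b0,b3,b4} = {b0,b3}; idom=b3

DF derivation:
  b1←b0: walk · to b0
  b1←b2: walk b2→b1 to b0
  b3←b0: walk · to b0
  b3←b1: walk b1 to b0
  b3←b2: walk b2→b1 to b0
  b5←b3: walk · to b3
  b5←b4: walk b4 to b3
  b0 → ∅
  b1 → {b1,b3}
  b2 → {b1,b3}
  b3 → ∅
  b4 → {b5}
  b5 → ∅

φ for k: defs {b1}
  DF⁺ = {b1,b3}

Answer: ["b1", "b3"]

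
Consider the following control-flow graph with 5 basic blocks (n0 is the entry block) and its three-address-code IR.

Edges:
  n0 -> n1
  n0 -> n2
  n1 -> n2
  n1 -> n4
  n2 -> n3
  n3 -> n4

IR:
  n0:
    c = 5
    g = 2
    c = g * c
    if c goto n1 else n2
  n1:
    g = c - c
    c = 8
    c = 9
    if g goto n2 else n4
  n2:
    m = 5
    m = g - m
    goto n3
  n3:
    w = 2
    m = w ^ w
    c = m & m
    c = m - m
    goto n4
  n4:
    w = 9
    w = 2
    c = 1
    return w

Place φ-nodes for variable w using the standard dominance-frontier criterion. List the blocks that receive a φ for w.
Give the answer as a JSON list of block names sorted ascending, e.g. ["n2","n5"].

Answer: ["n4"]

Derivation:
idom tree: n1←n0 n2←n0 n3←n2 n4←n0
Join-block Dom:
  n2: preds {n0,n1}: {n0} ∩ {n0,n1} = {n0}; idom=n0
  n4: preds {n1,n3}: {n0,n1} ∩ {n0,n2,n3} = {n0}; idom=n0

DF walk-up:
  n2←n0: walk · to n0
  n2←n1: walk n1 to n0
  n4←n1: walk n1 to n0
  n4←n3: walk n3→n2 to n0
  n0: DF=∅
  n1: DF={n2,n4}
  n2: DF={n4}
  n3: DF={n4}
  n4: DF=∅

φ for w: defs {n3,n4}
  DF⁺ = {n4}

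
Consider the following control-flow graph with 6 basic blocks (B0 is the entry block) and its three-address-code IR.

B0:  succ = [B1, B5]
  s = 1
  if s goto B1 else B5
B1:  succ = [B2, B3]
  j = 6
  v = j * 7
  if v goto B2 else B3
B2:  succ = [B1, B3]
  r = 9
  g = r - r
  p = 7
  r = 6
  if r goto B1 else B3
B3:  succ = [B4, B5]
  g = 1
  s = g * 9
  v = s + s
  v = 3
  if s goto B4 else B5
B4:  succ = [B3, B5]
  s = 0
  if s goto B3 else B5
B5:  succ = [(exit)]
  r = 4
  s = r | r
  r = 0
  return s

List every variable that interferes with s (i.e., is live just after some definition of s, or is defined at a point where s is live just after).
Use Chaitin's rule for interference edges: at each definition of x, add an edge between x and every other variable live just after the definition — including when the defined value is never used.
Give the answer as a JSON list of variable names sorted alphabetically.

Answer: ["r", "v"]

Derivation:
Per-block:
  B0 def {s} use ∅
  B1 def {j,v} use ∅
  B2 def {g,p,r} use ∅
  B3 def {g,s,v} use ∅
  B4 def {s} use ∅
  B5 def {r,s} use ∅

Liveness:
  B0 li=∅ lo=∅
  B1 li=∅ lo=∅
  B2 li=∅ lo=∅
  B3 li=∅ lo=∅
  B4 li=∅ lo=∅
  B5 li=∅ lo=∅

Interference:
  g↔∅
  j↔∅
  p↔∅
  r↔{s}
  s↔{r,v}
  v↔{s}

N(s) = ["r", "v"]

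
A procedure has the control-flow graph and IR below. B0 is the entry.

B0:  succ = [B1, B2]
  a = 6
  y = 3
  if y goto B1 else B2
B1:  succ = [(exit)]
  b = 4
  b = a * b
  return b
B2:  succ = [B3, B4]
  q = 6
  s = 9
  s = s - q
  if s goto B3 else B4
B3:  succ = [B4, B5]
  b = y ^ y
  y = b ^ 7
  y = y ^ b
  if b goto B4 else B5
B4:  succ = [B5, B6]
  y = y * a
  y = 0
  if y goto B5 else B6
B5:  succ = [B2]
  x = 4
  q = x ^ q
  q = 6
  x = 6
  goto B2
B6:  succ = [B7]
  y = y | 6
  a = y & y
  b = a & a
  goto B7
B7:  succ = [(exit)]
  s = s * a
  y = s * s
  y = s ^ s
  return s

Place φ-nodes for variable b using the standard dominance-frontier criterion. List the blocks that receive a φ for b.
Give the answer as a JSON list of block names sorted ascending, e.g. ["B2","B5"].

Answer: ["B2", "B4", "B5"]

Derivation:
idom tree: B1←B0 B2←B0 B3←B2 B4←B2 B5←B2 B6←B4 B7←B6
Join-block Dom:
  B2: preds {B0,B5}: {B0} ∩ {B0,B2,B5} = {B0}; idom=B0
  B4: preds {B2,B3}: {B0,B2} ∩ {B0,B2,B3} = {B0,B2}; idom=B2
  B5: preds {B3,B4}: {B0,B2,B3} ∩ {B0,B2,B4} = {B0,B2}; idom=B2

DF derivation:
  B2←B0: walk · to B0
  B2←B5: walk B5→B2 to B0
  B4←B2: walk · to B2
  B4←B3: walk B3 to B2
  B5←B3: walk B3 to B2
  B5←B4: walk B4 to B2
  DF(B0)=∅
  DF(B1)=∅
  DF(B2)={B2}
  DF(B3)={B4,B5}
  DF(B4)={B5}
  DF(B5)={B2}
  DF(B6)=∅
  DF(B7)=∅

φ for b: defs {B1,B3,B6}
  DF⁺ = {B2,B4,B5}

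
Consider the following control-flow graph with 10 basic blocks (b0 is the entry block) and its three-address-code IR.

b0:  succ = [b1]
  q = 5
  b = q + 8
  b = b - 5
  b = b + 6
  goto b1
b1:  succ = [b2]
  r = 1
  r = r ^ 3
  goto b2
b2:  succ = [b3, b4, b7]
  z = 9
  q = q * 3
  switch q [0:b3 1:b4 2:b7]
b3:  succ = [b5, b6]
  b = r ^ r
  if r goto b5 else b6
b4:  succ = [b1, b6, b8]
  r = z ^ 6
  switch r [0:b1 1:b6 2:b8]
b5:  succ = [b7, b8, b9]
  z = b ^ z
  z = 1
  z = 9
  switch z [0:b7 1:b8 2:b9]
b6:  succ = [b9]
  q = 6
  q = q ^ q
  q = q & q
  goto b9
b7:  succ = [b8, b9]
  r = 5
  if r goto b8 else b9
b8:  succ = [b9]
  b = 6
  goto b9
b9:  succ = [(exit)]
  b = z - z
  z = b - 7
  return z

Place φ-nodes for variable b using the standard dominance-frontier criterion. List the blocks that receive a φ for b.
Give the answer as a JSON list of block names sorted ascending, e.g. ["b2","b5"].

idom tree: b1←b0 b2←b1 b3←b2 b4←b2 b5←b3 b6←b2 b7←b2 b8←b2 b9←b2
Join-block Dom:
  b1: preds {b0,b4}: {b0} ∩ {b0,b1,b2,b4} = {b0}; idom=b0
  b6: preds {b3,b4}: {b0,b1,b2,b3} ∩ {b0,b1,b2,b4} = {b0,b1,b2}; idom=b2
  b7: preds {b2,b5}: {b0,b1,b2} ∩ {b0,b1,b2,b3,b5} = {b0,b1,b2}; idom=b2
  b8: preds {b4,b5,b7}: {b0,b1,b2,b4} ∩ {b0,b1,b2,b3,b5} ∩ {b0,b1,b2,b7} = {b0,b1,b2}; idom=b2
  b9: preds {b5,b6,b7,b8}: {b0,b1,b2,b3,b5} ∩ {b0,b1,b2,b6} ∩ {b0,b1,b2,b7} ∩ {b0,b1,b2,b8} = {b0,b1,b2}; idom=b2

DF walk-up:
  b1←b0: walk · to b0
  b1←b4: walk b4→b2→b1 to b0
  b6←b3: walk b3 to b2
  b6←b4: walk b4 to b2
  b7←b2: walk · to b2
  b7←b5: walk b5→b3 to b2
  b8←b4: walk b4 to b2
  b8←b5: walk b5→b3 to b2
  b8←b7: walk b7 to b2
  b9←b5: walk b5→b3 to b2
  b9←b6: walk b6 to b2
  b9←b7: walk b7 to b2
  b9←b8: walk b8 to b2
  DF(b0)=∅
  DF(b1)={b1}
  DF(b2)={b1}
  DF(b3)={b6,b7,b8,b9}
  DF(b4)={b1,b6,b8}
  DF(b5)={b7,b8,b9}
  DF(b6)={b9}
  DF(b7)={b8,b9}
  DF(b8)={b9}
  DF(b9)=∅

φ for b: defs {b0,b3,b8,b9}
  DF⁺ = {b6,b7,b8,b9}

Answer: ["b6", "b7", "b8", "b9"]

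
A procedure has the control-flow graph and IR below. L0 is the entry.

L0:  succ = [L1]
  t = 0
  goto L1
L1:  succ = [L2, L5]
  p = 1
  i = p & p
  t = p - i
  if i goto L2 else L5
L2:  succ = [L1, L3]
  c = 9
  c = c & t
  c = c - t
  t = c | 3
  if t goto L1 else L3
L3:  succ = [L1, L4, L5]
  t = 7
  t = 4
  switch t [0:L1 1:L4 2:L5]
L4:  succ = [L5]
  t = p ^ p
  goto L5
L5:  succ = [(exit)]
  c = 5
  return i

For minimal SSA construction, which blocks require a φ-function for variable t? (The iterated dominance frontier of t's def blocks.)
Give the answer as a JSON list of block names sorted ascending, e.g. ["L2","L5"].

idom tree: L1←L0 L2←L1 L3←L2 L4←L3 L5←L1
Join-block Dom:
  L1: preds {L0,L2,L3}: {L0} ∩ {L0,L1,L2} ∩ {L0,L1,L2,L3} = {L0}; idom=L0
  L5: preds {L1,L3,L4}: {L0,L1} ∩ {L0,L1,L2,L3} ∩ {L0,L1,L2,L3,L4} = {L0,L1}; idom=L1

DF derivation:
  L1←L0: walk · to L0
  L1←L2: walk L2→L1 to L0
  L1←L3: walk L3→L2→L1 to L0
  L5←L1: walk · to L1
  L5←L3: walk L3→L2 to L1
  L5←L4: walk L4→L3→L2 to L1
  DF(L0)=∅
  DF(L1)={L1}
  DF(L2)={L1,L5}
  DF(L3)={L1,L5}
  DF(L4)={L5}
  DF(L5)=∅

φ for t: defs {L0,L1,L2,L3,L4}
  DF⁺ = {L1,L5}

Answer: ["L1", "L5"]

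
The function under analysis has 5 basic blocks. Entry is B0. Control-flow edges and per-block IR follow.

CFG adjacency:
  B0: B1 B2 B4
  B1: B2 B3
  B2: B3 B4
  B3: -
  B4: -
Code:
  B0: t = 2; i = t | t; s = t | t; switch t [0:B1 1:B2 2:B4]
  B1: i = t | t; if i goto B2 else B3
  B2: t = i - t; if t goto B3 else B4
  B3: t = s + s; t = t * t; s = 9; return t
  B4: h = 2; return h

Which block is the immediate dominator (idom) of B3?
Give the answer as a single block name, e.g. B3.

idom tree: B1←B0 B2←B0 B3←B0 B4←B0
Join-block Dom:
  B2: preds {B0,B1}: {B0} ∩ {B0,B1} = {B0}; idom=B0
  B3: preds {B1,B2}: {B0,B1} ∩ {B0,B2} = {B0}; idom=B0
  B4: preds {B0,B2}: {B0} ∩ {B0,B2} = {B0}; idom=B0

idom(B3) = B0

Answer: B0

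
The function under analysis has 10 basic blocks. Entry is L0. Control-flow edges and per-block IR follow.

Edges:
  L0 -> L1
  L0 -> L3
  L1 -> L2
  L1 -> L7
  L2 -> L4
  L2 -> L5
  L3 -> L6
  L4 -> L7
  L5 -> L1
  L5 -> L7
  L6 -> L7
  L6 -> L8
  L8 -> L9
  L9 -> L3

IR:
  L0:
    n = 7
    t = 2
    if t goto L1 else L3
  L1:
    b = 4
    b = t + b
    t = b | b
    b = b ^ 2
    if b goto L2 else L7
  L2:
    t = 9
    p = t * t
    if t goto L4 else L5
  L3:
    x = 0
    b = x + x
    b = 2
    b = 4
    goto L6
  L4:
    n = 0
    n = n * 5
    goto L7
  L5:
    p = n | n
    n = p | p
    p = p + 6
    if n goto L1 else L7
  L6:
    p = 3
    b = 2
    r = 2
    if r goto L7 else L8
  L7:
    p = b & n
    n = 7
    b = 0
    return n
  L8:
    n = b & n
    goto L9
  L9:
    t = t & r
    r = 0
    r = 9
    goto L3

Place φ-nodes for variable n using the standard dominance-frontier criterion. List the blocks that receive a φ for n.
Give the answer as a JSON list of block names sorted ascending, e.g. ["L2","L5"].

Answer: ["L1", "L3", "L7"]

Working:
idom tree: L1←L0 L2←L1 L3←L0 L4←L2 L5←L2 L6←L3 L7←L0 L8←L6 L9←L8
Dom at joins:
  L1: preds {L0,L5}: {L0} ∩ {L0,L1,L2,L5} = {L0}; idom=L0
  L3: preds {L0,L9}: {L0} ∩ {L0,L3,L6,L8,L9} = {L0}; idom=L0
  L7: preds {L1,L4,L5,L6}: {L0,L1} ∩ {L0,L1,L2,L4} ∩ {L0,L1,L2,L5} ∩ {L0,L3,L6} = {L0}; idom=L0

DF walk-up:
  join L1 pred L0: · stop@L0
  join L1 pred L5: L5→L2→L1 stop@L0
  join L3 pred L0: · stop@L0
  join L3 pred L9: L9→L8→L6→L3 stop@L0
  join L7 pred L1: L1 stop@L0
  join L7 pred L4: L4→L2→L1 stop@L0
  join L7 pred L5: L5→L2→L1 stop@L0
  join L7 pred L6: L6→L3 stop@L0
  L0: DF=∅
  L1: DF={L1,L7}
  L2: DF={L1,L7}
  L3: DF={L3,L7}
  L4: DF={L7}
  L5: DF={L1,L7}
  L6: DF={L3,L7}
  L7: DF=∅
  L8: DF={L3}
  L9: DF={L3}

φ for n: defs {L0,L4,L5,L7,L8}
  DF⁺ = {L1,L3,L7}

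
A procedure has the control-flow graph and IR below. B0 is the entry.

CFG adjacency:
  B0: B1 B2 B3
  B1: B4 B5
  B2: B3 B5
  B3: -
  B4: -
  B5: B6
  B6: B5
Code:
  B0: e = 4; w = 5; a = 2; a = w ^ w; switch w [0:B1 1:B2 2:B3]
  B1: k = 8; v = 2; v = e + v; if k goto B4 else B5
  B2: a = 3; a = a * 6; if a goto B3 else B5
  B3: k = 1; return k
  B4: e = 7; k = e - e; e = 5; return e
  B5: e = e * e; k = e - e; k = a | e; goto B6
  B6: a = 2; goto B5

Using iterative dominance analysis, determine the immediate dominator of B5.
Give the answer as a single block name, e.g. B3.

Answer: B0

Working:
idom tree: B1←B0 B2←B0 B3←B0 B4←B1 B5←B0 B6←B5
Join-block Dom:
  B3: preds {B0,B2}: {B0} ∩ {B0,B2} = {B0}; idom=B0
  B5: preds {B1,B2,B6}: {B0,B1} ∩ {B0,B2} ∩ {B0,B5,B6} = {B0}; idom=B0

idom(B5) = B0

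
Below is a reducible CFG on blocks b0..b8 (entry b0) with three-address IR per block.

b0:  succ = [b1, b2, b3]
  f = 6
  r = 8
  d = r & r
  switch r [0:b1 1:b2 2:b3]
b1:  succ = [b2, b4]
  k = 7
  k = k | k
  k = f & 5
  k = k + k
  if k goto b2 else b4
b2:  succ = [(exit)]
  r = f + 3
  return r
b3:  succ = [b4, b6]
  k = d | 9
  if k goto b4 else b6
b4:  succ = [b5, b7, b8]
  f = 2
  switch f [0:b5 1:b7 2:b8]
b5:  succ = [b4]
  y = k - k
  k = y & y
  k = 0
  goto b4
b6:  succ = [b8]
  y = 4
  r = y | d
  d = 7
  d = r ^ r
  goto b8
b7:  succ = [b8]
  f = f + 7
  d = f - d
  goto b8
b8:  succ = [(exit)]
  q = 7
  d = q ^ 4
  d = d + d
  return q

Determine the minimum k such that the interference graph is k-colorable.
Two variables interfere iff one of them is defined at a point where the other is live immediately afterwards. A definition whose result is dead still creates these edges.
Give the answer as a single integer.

Per-block:
  b0: {d,f,r} / ∅
  b1: {k} / {f}
  b2: {r} / {f}
  b3: {k} / {d}
  b4: {f} / ∅
  b5: {k,y} / {k}
  b6: {d,r,y} / {d}
  b7: {d,f} / {d,f}
  b8: {d,q} / ∅

Backward fixpoint:
  live b0: ∅→{d,f}
  live b1: {d,f}→{d,f,k}
  live b2: {f}→∅
  live b3: {d}→{d,k}
  live b4: {d,k}→{d,f,k}
  live b5: {d,k}→{d,k}
  live b6: {d}→∅
  live b7: {d,f}→∅
  live b8: ∅→∅

Interference:
  d — {f,k,q,r,y}
  f — {d,k,r}
  k — {d,f}
  q — {d}
  r — {d,f}
  y — {d}

Colouring:
  lower bound: {d,f,k} mutually conflict ⇒ χ ≥ 3
  assign d→c0 f→c1 k→c2 q→c1 r→c2 y→c1 — no edge inside a register ⇒ χ ≤ 3
  χ = 3

Answer: 3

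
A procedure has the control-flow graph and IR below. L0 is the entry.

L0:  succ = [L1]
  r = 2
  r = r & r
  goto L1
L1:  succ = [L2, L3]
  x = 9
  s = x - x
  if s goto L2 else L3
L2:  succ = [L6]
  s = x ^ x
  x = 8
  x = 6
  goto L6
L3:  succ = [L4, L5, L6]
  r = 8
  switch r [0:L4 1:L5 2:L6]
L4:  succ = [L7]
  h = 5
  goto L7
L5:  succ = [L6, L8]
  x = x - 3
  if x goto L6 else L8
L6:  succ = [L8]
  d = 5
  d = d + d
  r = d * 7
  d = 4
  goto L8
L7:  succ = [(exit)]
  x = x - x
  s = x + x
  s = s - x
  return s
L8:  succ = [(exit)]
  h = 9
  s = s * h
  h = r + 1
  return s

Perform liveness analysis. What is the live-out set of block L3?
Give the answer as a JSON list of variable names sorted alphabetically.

Answer: ["r", "s", "x"]

Working:
Per-block:
  L0: {r} / ∅
  L1: {s,x} / ∅
  L2: {s,x} / {x}
  L3: {r} / ∅
  L4: {h} / ∅
  L5: {x} / {x}
  L6: {d,r} / ∅
  L7: {s,x} / {x}
  L8: {h,s} / {r,s}

Liveness:
  L0: in=∅ out=∅
  L1: in=∅ out={s,x}
  L2: in={x} out={s}
  L3: in={s,x} out={r,s,x}
  L4: in={x} out={x}
  L5: in={r,s,x} out={r,s}
  L6: in={s} out={r,s}
  L7: in={x} out=∅
  L8: in={r,s} out=∅

live-out(L3) = ["r", "s", "x"]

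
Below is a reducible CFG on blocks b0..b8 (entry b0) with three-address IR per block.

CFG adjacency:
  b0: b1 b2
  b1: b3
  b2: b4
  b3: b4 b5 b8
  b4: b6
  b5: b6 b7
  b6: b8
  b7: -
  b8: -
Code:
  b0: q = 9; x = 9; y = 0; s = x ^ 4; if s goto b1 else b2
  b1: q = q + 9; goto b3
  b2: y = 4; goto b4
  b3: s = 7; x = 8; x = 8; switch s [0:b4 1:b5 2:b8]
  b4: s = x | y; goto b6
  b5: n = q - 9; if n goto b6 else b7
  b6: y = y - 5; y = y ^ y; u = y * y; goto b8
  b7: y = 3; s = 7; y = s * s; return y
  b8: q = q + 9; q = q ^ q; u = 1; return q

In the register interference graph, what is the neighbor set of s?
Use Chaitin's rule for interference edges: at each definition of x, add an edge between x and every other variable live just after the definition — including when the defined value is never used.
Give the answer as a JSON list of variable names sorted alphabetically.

Per-block:
  b0: {q,s,x,y} / ∅
  b1: {q} / {q}
  b2: {y} / ∅
  b3: {s,x} / ∅
  b4: {s} / {x,y}
  b5: {n} / {q}
  b6: {u,y} / {y}
  b7: {s,y} / ∅
  b8: {q,u} / {q}

Liveness:
  live b0: ∅→{q,x,y}
  live b1: {q,y}→{q,y}
  live b2: {q,x}→{q,x,y}
  live b3: {q,y}→{q,x,y}
  live b4: {q,x,y}→{q,y}
  live b5: {q,y}→{q,y}
  live b6: {q,y}→{q}
  live b7: ∅→∅
  live b8: {q}→∅

Interference:
  n — {q,y}
  q — {n,s,u,x,y}
  s — {q,x,y}
  u — {q}
  x — {q,s,y}
  y — {n,q,s,x}

N(s) = ["q", "x", "y"]

Answer: ["q", "x", "y"]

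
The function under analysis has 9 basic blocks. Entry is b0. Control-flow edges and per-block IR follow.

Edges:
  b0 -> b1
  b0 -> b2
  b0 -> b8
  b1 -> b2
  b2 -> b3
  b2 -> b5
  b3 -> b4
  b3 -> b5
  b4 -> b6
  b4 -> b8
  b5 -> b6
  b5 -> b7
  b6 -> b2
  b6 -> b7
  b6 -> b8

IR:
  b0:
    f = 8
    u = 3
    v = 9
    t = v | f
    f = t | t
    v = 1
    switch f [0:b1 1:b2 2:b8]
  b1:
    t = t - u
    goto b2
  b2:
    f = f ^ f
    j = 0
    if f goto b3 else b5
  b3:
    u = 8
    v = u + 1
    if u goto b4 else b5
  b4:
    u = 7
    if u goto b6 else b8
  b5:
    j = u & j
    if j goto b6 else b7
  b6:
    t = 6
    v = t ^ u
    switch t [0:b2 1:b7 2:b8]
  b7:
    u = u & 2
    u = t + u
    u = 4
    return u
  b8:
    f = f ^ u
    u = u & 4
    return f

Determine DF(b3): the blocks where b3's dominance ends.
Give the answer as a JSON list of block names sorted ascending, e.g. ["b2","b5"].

idom tree: b1←b0 b2←b0 b3←b2 b4←b3 b5←b2 b6←b2 b7←b2 b8←b0
Join-block Dom:
  b2: preds {b0,b1,b6}: {b0} ∩ {b0,b1} ∩ {b0,b2,b6} = {b0}; idom=b0
  b5: preds {b2,b3}: {b0,b2} ∩ {b0,b2,b3} = {b0,b2}; idom=b2
  b6: preds {b4,b5}: {b0,b2,b3,b4} ∩ {b0,b2,b5} = {b0,b2}; idom=b2
  b7: preds {b5,b6}: {b0,b2,b5} ∩ {b0,b2,b6} = {b0,b2}; idom=b2
  b8: preds {b0,b4,b6}: {b0} ∩ {b0,b2,b3,b4} ∩ {b0,b2,b6} = {b0}; idom=b0

DF derivation:
  b2←b0: walk · to b0
  b2←b1: walk b1 to b0
  b2←b6: walk b6→b2 to b0
  b5←b2: walk · to b2
  b5←b3: walk b3 to b2
  b6←b4: walk b4→b3 to b2
  b6←b5: walk b5 to b2
  b7←b5: walk b5 to b2
  b7←b6: walk b6 to b2
  b8←b0: walk · to b0
  b8←b4: walk b4→b3→b2 to b0
  b8←b6: walk b6→b2 to b0
  b0: DF=∅
  b1: DF={b2}
  b2: DF={b2,b8}
  b3: DF={b5,b6,b8}
  b4: DF={b6,b8}
  b5: DF={b6,b7}
  b6: DF={b2,b7,b8}
  b7: DF=∅
  b8: DF=∅

DF(b3) = ["b5", "b6", "b8"]

Answer: ["b5", "b6", "b8"]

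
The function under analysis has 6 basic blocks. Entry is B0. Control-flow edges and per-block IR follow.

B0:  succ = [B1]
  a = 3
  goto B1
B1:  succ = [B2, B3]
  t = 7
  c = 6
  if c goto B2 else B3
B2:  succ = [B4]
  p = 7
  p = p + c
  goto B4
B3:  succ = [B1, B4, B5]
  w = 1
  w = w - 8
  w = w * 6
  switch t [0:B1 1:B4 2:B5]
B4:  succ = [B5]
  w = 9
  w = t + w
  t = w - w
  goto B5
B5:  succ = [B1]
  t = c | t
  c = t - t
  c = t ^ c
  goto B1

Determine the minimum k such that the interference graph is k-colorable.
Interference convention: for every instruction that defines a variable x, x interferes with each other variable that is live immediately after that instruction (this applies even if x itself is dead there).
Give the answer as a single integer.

Per-block:
  B0: {a} / ∅
  B1: {c,t} / ∅
  B2: {p} / {c}
  B3: {w} / {t}
  B4: {t,w} / {t}
  B5: {c,t} / {c,t}

Backward fixpoint:
  live B0: ∅→∅
  live B1: ∅→{c,t}
  live B2: {c,t}→{c,t}
  live B3: {c,t}→{c,t}
  live B4: {c,t}→{c,t}
  live B5: {c,t}→∅

Interference:
  a↔∅
  c↔{p,t,w}
  p↔{c,t}
  t↔{c,p,w}
  w↔{c,t}

Registers:
  clique {c,p,t} ⇒ need ≥ 3
  assign a→c0 c→c0 p→c2 t→c1 w→c2 — no edge inside a register ⇒ χ ≤ 3
  χ = 3

Answer: 3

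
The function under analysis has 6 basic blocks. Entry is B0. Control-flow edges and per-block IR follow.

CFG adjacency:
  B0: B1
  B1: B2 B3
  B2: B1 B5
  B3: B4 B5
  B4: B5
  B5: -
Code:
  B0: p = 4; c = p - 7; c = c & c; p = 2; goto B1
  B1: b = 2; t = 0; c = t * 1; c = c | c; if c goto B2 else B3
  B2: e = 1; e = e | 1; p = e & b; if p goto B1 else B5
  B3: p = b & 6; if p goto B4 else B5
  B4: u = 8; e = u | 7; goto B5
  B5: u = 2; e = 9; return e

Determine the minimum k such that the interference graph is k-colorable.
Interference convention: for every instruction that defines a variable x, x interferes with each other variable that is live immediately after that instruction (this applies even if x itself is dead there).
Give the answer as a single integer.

Answer: 2

Derivation:
def/use:
  B0: {c,p} / ∅
  B1: {b,c,t} / ∅
  B2: {e,p} / {b}
  B3: {p} / {b}
  B4: {e,u} / ∅
  B5: {e,u} / ∅

Liveness:
  B0: in=∅ out=∅
  B1: in=∅ out={b}
  B2: in={b} out=∅
  B3: in={b} out=∅
  B4: in=∅ out=∅
  B5: in=∅ out=∅

Interference:
  b — {c,e,t}
  c — {b}
  e — {b}
  p — ∅
  t — {b}
  u — ∅

Colouring:
  {b,c} pairwise interfere (2-clique) ⇒ χ ≥ 2
  assign b→R0 c→R1 e→R1 p→R0 t→R1 u→R0 — no edge inside a register ⇒ χ ≤ 2
  χ = 2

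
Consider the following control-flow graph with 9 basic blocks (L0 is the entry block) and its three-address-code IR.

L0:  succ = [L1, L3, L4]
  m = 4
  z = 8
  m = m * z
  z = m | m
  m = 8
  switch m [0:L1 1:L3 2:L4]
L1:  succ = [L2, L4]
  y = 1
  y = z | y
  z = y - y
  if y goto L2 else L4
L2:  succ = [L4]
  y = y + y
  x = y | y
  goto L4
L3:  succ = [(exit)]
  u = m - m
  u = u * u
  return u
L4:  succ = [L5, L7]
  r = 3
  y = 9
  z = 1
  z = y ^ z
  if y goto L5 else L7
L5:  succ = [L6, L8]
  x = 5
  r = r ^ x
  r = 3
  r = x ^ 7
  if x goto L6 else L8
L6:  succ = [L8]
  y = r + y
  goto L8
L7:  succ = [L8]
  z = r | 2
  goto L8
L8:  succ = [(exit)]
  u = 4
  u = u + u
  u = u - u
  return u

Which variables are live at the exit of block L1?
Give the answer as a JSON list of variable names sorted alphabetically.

def/use:
  L0 def {m,z} use ∅
  L1 def {y,z} use {z}
  L2 def {x,y} use {y}
  L3 def {u} use {m}
  L4 def {r,y,z} use ∅
  L5 def {r,x} use {r}
  L6 def {y} use {r,y}
  L7 def {z} use {r}
  L8 def {u} use ∅

Backward fixpoint:
  L0: in=∅ out={m,z}
  L1: in={z} out={y}
  L2: in={y} out=∅
  L3: in={m} out=∅
  L4: in=∅ out={r,y}
  L5: in={r,y} out={r,y}
  L6: in={r,y} out=∅
  L7: in={r} out=∅
  L8: in=∅ out=∅

live-out(L1) = ["y"]

Answer: ["y"]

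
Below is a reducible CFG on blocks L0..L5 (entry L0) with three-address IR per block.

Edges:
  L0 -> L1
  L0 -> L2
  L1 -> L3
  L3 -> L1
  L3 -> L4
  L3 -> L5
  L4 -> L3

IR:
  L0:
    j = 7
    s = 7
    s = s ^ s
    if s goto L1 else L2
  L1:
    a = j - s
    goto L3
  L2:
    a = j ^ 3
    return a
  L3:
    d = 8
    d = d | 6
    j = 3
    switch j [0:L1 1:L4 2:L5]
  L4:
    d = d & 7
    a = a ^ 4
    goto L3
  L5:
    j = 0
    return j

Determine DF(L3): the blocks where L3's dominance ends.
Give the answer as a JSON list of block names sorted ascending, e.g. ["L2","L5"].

idom tree: L1←L0 L2←L0 L3←L1 L4←L3 L5←L3
Join-block Dom:
  L1: preds {L0,L3}: {L0} ∩ {L0,L1,L3} = {L0}; idom=L0
  L3: preds {L1,L4}: {L0,L1} ∩ {L0,L1,L3,L4} = {L0,L1}; idom=L1

DF walk-up:
  L1←L0: walk · to L0
  L1←L3: walk L3→L1 to L0
  L3←L1: walk · to L1
  L3←L4: walk L4→L3 to L1
  DF(L0)=∅
  DF(L1)={L1}
  DF(L2)=∅
  DF(L3)={L1,L3}
  DF(L4)={L3}
  DF(L5)=∅

DF(L3) = ["L1", "L3"]

Answer: ["L1", "L3"]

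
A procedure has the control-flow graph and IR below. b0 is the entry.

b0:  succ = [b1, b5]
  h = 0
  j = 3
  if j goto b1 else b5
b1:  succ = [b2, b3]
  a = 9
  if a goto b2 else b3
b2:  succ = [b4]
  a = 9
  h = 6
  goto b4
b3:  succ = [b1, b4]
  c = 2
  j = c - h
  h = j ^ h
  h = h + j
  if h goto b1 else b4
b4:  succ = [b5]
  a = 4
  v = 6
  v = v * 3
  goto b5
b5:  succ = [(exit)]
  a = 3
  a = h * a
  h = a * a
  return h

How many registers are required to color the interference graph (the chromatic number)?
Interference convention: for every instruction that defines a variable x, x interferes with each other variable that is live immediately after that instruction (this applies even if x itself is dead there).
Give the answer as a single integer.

Block summaries:
  b0: {h,j} / ∅
  b1: {a} / ∅
  b2: {a,h} / ∅
  b3: {c,h,j} / {h}
  b4: {a,v} / ∅
  b5: {a,h} / {h}

Live sets:
  b0 li=∅ lo={h}
  b1 li={h} lo={h}
  b2 li=∅ lo={h}
  b3 li={h} lo={h}
  b4 li={h} lo={h}
  b5 li={h} lo=∅

Interference:
  a — {h}
  c — {h}
  h — {a,c,j,v}
  j — {h}
  v — {h}

Chromatic number:
  lower bound: {a,h} mutually conflict ⇒ χ ≥ 2
  2-colouring: c0={h}  c1={a,c,j,v}
  χ = 2

Answer: 2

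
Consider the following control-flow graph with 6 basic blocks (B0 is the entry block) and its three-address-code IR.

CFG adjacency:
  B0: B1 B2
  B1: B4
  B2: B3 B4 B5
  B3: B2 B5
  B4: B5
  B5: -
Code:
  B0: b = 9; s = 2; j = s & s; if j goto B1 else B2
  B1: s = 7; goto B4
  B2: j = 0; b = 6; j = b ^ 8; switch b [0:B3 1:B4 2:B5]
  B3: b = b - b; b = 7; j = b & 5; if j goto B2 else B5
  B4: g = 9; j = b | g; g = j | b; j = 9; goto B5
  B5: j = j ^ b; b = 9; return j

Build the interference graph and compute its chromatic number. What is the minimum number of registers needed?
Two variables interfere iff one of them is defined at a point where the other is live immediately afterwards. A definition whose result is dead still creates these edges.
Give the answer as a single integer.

Answer: 2

Analysis:
Block summaries:
  B0 def {b,j,s} use ∅
  B1 def {s} use ∅
  B2 def {b,j} use ∅
  B3 def {b,j} use {b}
  B4 def {g,j} use {b}
  B5 def {b,j} use {b,j}

Live sets:
  B0: in=∅ out={b}
  B1: in={b} out={b}
  B2: in=∅ out={b,j}
  B3: in={b} out={b,j}
  B4: in={b} out={b,j}
  B5: in={b,j} out=∅

Interference:
  b: {g,j,s}
  g: {b}
  j: {b}
  s: {b}

Colouring:
  lower bound: {b,g} mutually conflict ⇒ χ ≥ 2
  assign b→r0 g→r1 j→r1 s→r1 — no edge inside a register ⇒ χ ≤ 2
  χ = 2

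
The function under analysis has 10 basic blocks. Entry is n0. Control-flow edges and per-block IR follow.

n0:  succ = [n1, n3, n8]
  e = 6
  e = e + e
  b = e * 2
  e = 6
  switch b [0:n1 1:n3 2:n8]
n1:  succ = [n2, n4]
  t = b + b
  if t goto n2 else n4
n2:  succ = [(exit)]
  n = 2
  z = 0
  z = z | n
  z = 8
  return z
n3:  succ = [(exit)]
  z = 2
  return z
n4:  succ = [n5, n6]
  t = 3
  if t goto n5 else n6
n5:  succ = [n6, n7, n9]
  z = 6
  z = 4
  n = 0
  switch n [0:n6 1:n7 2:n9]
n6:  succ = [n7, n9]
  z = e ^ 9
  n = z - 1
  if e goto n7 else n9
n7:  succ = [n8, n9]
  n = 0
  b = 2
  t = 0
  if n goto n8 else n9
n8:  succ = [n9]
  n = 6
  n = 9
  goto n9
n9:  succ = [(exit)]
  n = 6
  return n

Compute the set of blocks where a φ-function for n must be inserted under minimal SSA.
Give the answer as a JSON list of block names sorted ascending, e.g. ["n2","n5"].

idom tree: n1←n0 n2←n1 n3←n0 n4←n1 n5←n4 n6←n4 n7←n4 n8←n0 n9←n0
Dom at joins:
  n6: preds {n4,n5}: {n0,n1,n4} ∩ {n0,n1,n4,n5} = {n0,n1,n4}; idom=n4
  n7: preds {n5,n6}: {n0,n1,n4,n5} ∩ {n0,n1,n4,n6} = {n0,n1,n4}; idom=n4
  n8: preds {n0,n7}: {n0} ∩ {n0,n1,n4,n7} = {n0}; idom=n0
  n9: preds {n5,n6,n7,n8}: {n0,n1,n4,n5} ∩ {n0,n1,n4,n6} ∩ {n0,n1,n4,n7} ∩ {n0,n8} = {n0}; idom=n0

Frontier:
  join n6 pred n4: · stop@n4
  join n6 pred n5: n5 stop@n4
  join n7 pred n5: n5 stop@n4
  join n7 pred n6: n6 stop@n4
  join n8 pred n0: · stop@n0
  join n8 pred n7: n7→n4→n1 stop@n0
  join n9 pred n5: n5→n4→n1 stop@n0
  join n9 pred n6: n6→n4→n1 stop@n0
  join n9 pred n7: n7→n4→n1 stop@n0
  join n9 pred n8: n8 stop@n0
  DF(n0)=∅
  DF(n1)={n8,n9}
  DF(n2)=∅
  DF(n3)=∅
  DF(n4)={n8,n9}
  DF(n5)={n6,n7,n9}
  DF(n6)={n7,n9}
  DF(n7)={n8,n9}
  DF(n8)={n9}
  DF(n9)=∅

φ for n: defs {n2,n5,n6,n7,n8,n9}
  DF⁺ = {n6,n7,n8,n9}

Answer: ["n6", "n7", "n8", "n9"]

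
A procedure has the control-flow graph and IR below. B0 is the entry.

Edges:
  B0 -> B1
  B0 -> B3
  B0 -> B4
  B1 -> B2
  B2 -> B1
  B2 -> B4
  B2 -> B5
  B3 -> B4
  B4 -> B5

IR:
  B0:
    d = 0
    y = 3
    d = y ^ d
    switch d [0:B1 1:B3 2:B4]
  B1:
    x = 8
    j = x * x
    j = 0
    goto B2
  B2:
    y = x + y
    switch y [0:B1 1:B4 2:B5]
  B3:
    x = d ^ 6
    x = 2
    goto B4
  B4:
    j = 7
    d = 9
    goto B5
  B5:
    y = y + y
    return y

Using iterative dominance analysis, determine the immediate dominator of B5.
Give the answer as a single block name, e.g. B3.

idom tree: B1←B0 B2←B1 B3←B0 B4←B0 B5←B0
Join-block Dom:
  B1: preds {B0,B2}: {B0} ∩ {B0,B1,B2} = {B0}; idom=B0
  B4: preds {B0,B2,B3}: {B0} ∩ {B0,B1,B2} ∩ {B0,B3} = {B0}; idom=B0
  B5: preds {B2,B4}: {B0,B1,B2} ∩ {B0,B4} = {B0}; idom=B0

idom(B5) = B0

Answer: B0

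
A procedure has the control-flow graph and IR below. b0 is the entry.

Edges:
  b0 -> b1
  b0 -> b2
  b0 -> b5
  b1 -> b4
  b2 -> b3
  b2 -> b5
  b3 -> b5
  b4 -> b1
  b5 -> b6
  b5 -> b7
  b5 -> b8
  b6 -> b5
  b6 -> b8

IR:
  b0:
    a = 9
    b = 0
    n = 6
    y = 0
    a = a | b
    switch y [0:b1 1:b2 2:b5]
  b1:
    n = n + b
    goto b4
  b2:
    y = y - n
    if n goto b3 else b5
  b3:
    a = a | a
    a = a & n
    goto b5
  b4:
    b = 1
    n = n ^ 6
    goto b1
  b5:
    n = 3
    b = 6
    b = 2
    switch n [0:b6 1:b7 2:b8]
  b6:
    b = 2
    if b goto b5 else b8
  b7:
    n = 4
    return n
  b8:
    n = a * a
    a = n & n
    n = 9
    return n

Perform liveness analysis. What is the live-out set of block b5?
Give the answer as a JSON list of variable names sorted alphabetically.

Answer: ["a"]

Analysis:
Per-block:
  b0: {a,b,n,y} / ∅
  b1: {n} / {b,n}
  b2: {y} / {n,y}
  b3: {a} / {a,n}
  b4: {b,n} / {n}
  b5: {b,n} / ∅
  b6: {b} / ∅
  b7: {n} / ∅
  b8: {a,n} / {a}

Liveness:
  b0 li=∅ lo={a,b,n,y}
  b1 li={b,n} lo={n}
  b2 li={a,n,y} lo={a,n}
  b3 li={a,n} lo={a}
  b4 li={n} lo={b,n}
  b5 li={a} lo={a}
  b6 li={a} lo={a}
  b7 li=∅ lo=∅
  b8 li={a} lo=∅

live-out(b5) = ["a"]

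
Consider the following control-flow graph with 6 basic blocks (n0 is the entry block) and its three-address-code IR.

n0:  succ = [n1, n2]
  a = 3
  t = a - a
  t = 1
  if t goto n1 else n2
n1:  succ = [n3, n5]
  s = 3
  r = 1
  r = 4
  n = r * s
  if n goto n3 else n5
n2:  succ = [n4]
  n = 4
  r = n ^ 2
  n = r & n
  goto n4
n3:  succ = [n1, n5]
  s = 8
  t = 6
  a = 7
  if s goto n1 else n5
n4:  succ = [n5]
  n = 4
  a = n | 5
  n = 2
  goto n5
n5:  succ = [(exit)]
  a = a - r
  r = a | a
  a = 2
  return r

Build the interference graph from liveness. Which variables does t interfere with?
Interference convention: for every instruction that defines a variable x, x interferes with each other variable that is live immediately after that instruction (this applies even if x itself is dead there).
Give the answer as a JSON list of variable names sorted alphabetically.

def/use:
  n0: def={a,t} ue=∅
  n1: def={n,r,s} ue=∅
  n2: def={n,r} ue=∅
  n3: def={a,s,t} ue=∅
  n4: def={a,n} ue=∅
  n5: def={a,r} ue={a,r}

Backward fixpoint:
  n0 li=∅ lo={a}
  n1 li={a} lo={a,r}
  n2 li=∅ lo={r}
  n3 li={r} lo={a,r}
  n4 li={r} lo={a,r}
  n5 li={a,r} lo=∅

Conflict graph:
  a — {n,r,s,t}
  n — {a,r}
  r — {a,n,s,t}
  s — {a,r,t}
  t — {a,r,s}

N(t) = ["a", "r", "s"]

Answer: ["a", "r", "s"]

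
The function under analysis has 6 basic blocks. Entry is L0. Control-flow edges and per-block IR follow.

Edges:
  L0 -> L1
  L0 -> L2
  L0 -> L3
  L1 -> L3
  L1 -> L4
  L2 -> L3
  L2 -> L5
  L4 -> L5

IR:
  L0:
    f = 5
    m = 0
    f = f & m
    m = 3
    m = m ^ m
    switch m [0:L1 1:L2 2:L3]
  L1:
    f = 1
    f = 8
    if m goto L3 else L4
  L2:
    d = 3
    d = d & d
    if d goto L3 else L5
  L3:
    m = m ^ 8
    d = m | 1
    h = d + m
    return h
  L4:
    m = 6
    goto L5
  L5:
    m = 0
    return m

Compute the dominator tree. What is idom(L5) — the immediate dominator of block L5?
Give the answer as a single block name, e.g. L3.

idom tree: L1←L0 L2←L0 L3←L0 L4←L1 L5←L0
Dom∩ at merges:
  L3: preds {L0,L1,L2}: {L0} ∩ {L0,L1} ∩ {L0,L2} = {L0}; idom=L0
  L5: preds {L2,L4}: {L0,L2} ∩ {L0,L1,L4} = {L0}; idom=L0

idom(L5) = L0

Answer: L0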